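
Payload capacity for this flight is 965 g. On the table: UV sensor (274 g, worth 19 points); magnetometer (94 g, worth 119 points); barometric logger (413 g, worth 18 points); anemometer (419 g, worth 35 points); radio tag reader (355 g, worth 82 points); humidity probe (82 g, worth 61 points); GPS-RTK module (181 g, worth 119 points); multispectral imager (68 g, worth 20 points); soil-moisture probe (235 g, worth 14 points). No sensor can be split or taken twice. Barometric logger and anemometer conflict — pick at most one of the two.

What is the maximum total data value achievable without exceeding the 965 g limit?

401

Magnetometer + radio tag reader + humidity probe + GPS-RTK module + multispectral imager uses 780 of the 965 g and totals 401.
Runner-up magnetometer + radio tag reader + humidity probe + GPS-RTK module + soil-moisture probe tops out at 395.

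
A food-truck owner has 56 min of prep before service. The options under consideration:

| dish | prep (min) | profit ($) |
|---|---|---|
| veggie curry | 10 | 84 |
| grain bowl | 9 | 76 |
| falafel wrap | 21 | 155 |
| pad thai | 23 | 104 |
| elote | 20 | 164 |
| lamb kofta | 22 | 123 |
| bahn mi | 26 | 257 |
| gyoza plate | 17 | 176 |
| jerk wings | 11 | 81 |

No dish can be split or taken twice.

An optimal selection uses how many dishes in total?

The maximum profit within 56 min is 517.
For example veggie curry + bahn mi + gyoza plate achieves it, using 53 min.
Every optimal selection uses 3 dishes.

3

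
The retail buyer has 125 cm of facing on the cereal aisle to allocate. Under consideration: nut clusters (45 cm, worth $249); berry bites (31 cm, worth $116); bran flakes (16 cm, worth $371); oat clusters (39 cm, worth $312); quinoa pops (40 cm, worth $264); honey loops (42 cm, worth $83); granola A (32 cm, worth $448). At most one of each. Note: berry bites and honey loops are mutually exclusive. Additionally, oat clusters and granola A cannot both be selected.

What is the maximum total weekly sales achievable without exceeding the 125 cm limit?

1199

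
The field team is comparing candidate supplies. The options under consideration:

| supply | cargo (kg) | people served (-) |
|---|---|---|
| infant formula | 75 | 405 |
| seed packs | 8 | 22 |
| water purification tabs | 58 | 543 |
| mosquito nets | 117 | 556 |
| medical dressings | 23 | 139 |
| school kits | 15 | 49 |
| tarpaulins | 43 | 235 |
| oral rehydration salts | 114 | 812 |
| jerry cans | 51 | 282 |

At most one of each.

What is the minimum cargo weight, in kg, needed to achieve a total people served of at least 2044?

Need the lightest bundle worth ≥ 2044.
water purification tabs + medical dressings + school kits + tarpaulins + oral rehydration salts + jerry cans: 2060 people served at 304 kg.
Any bundle with less than 304 kg falls short of 2044.

304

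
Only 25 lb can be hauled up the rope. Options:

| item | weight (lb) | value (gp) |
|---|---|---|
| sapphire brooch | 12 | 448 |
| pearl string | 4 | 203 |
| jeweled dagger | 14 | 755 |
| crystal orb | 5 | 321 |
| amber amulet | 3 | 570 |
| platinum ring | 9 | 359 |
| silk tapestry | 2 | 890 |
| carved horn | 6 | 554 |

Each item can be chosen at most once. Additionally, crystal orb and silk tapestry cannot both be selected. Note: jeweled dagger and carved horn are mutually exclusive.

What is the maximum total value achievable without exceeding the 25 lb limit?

2576

Ranking by ratio (value/lb): silk tapestry 445.00, amber amulet 190.00, carved horn 92.33.
Taking pearl string + amber amulet + platinum ring + silk tapestry + carved horn: 24 lb used, 2576 in value.
That's the maximum — no feasible swap from here does better than 2576.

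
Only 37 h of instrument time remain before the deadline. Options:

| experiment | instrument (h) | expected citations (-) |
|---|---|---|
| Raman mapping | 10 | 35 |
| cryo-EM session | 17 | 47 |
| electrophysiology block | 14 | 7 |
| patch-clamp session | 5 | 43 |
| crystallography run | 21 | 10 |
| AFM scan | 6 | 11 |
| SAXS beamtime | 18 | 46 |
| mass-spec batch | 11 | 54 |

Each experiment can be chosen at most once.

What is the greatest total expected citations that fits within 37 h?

144

Taking the top-ratio experiments first gives Raman mapping + patch-clamp session + AFM scan + mass-spec batch for 143 (32 h).
Dropping Raman mapping and AFM scan frees 16 h; slotting in cryo-EM session (17 h) lifts the total to 144 at 33 h.
Runner-up Raman mapping + patch-clamp session + AFM scan + mass-spec batch tops out at 143.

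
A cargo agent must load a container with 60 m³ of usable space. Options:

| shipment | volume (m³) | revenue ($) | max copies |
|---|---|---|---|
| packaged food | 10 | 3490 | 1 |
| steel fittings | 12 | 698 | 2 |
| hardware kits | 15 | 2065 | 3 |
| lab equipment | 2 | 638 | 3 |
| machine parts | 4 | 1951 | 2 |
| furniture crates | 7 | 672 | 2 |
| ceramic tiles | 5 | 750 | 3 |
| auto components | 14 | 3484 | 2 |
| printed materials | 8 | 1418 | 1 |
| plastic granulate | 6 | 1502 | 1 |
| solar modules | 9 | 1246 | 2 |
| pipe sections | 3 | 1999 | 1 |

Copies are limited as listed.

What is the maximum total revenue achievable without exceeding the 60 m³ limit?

By revenue per m³: pipe sections 666.33, machine parts 487.75, packaged food 349.00, lab equipment 319.00 lead.
Greedy by ratio would take packaged food + 3×lab equipment + 2×machine parts + ceramic tiles + auto components + printed materials + plastic granulate + pipe sections: 60 m³ used, total 18459.
Dropping lab equipment and ceramic tiles and printed materials frees 15 m³; slotting in auto components (14 m³) lifts the total to 19137 at 59 m³.
Every other selection either busts 60 m³ or exceeds an availability limit or fails to beat 19137.

19137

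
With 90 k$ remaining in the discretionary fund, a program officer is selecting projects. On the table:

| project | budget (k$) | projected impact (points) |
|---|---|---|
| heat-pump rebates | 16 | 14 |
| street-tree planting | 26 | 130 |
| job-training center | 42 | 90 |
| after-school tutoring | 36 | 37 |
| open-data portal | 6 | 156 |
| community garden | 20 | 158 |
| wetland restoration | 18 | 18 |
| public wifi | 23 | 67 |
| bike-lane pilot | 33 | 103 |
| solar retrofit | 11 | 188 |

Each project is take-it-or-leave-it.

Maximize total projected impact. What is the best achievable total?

699

Taking street-tree planting + open-data portal + community garden + public wifi + solar retrofit: 86 k$ used, 699 in projected impact.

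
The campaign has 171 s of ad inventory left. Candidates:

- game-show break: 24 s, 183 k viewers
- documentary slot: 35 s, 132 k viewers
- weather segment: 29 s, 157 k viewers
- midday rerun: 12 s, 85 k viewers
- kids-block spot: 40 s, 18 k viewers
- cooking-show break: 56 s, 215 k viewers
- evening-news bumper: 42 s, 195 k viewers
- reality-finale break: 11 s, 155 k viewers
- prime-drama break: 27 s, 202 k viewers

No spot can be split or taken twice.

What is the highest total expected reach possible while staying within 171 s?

1024

A density-first pass picks game-show break + weather segment + midday rerun + evening-news bumper + reality-finale break + prime-drama break — 977 at 145 s.
The 12 s tied up in midday rerun is better spent on documentary slot — total rises to 1024 (168 s).
Every other selection either busts 171 s or fails to beat 1024.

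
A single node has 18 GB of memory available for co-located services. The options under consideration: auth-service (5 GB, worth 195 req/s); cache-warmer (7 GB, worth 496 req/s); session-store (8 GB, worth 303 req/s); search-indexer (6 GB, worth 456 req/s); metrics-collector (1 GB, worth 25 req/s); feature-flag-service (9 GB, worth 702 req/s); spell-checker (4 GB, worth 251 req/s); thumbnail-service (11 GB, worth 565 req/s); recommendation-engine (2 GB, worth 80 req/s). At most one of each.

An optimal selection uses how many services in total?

3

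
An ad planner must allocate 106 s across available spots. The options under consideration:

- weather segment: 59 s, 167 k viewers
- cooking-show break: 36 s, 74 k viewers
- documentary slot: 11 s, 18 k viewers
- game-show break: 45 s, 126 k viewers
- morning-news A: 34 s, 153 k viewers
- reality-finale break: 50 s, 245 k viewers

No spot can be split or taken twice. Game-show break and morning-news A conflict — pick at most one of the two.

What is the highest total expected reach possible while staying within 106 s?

416

Taking documentary slot + morning-news A + reality-finale break: 95 s used, 416 in expected reach.
The closest alternative, morning-news A + reality-finale break, reaches only 398.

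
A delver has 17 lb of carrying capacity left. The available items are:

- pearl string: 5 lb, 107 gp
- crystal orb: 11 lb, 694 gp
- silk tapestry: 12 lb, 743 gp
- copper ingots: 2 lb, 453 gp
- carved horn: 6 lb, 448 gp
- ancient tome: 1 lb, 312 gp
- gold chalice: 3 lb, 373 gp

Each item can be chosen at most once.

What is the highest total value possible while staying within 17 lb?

Greedy by ratio would take pearl string + copper ingots + carved horn + ancient tome + gold chalice: 17 lb used, total 1693.
Dropping pearl string and carved horn frees 11 lb; slotting in crystal orb (11 lb) lifts the total to 1832 at 17 lb.
Every other selection either busts 17 lb or fails to beat 1832.

1832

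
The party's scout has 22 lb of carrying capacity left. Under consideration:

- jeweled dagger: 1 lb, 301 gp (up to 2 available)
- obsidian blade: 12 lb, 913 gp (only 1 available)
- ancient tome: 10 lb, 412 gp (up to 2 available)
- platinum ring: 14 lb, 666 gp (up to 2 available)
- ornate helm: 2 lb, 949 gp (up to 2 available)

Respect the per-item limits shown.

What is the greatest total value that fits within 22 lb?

3413

The ratio ordering already packs tightly: 2×jeweled dagger + obsidian blade + 2×ornate helm, 18 lb, 3413.
Nothing else within 22 lb beats 3413.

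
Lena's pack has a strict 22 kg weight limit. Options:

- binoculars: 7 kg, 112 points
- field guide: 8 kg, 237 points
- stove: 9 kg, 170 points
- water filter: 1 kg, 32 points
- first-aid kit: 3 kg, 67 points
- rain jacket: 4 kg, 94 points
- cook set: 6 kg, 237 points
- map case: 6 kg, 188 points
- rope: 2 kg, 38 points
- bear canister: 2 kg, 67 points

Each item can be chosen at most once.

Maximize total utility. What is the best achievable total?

A density-first pass picks water filter + first-aid kit + rain jacket + cook set + map case + bear canister — 685 at 22 kg.
Replace water filter and first-aid kit and rain jacket with field guide: the trade gains 44 net, giving 729 at 22 kg.
Next best is field guide + cook set + map case + rope at 700 (22 kg) — short by 29.

729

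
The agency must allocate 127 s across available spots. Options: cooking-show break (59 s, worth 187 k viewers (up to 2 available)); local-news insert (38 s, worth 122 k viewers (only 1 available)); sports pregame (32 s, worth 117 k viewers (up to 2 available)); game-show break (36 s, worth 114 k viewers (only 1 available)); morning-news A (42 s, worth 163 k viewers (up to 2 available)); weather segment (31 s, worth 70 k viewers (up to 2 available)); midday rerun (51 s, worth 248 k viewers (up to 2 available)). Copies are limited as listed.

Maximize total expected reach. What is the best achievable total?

Filling by ratio: 2×midday rerun for 496, with 25 s left unused.
Dropping midday rerun frees 51 s; slotting in sports pregame + morning-news A (74 s) lifts the total to 528 at 125 s.

528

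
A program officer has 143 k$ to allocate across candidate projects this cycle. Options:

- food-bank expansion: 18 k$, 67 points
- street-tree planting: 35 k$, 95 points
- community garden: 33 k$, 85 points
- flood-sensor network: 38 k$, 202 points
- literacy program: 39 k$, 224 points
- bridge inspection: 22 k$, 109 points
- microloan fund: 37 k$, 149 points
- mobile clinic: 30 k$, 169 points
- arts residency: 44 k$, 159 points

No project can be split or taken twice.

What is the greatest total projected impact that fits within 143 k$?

704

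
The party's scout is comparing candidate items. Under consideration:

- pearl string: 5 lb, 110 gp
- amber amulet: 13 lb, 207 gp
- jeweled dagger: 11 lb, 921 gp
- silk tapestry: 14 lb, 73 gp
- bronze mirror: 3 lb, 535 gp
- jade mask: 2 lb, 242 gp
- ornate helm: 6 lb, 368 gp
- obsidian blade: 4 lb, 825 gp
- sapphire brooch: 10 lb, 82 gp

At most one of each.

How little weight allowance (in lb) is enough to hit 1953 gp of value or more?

Minimise lb subject to total value ≥ 1953.
Taking bronze mirror + jade mask + ornate helm + obsidian blade gives 1970 (≥ 1953) for 15 lb.
No combination under 15 lb hits 1953.

15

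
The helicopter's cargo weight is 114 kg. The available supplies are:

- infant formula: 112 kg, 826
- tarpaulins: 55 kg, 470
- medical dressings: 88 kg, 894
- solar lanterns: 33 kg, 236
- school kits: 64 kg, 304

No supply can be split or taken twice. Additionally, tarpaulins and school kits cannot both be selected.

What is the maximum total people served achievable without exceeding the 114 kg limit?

894

Best packing: medical dressings — 88 kg, 894 total.
No other feasible combination exceeds 894.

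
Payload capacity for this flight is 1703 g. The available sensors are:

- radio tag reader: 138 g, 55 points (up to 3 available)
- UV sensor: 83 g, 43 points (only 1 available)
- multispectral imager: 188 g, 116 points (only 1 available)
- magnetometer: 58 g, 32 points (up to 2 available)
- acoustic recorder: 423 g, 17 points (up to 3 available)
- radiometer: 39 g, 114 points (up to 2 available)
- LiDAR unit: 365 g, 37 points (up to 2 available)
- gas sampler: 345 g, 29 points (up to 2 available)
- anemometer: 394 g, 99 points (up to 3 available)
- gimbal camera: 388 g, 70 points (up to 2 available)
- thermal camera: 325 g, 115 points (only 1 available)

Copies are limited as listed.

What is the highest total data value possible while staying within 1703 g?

830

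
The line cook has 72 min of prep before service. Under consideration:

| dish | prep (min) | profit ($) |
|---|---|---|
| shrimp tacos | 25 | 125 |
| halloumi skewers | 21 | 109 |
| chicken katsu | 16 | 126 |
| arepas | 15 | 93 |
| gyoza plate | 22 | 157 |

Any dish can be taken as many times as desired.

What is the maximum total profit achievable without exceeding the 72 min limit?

535

A density-first pass picks 4×chicken katsu — 504 at 64 min.
The 16 min tied up in chicken katsu is better spent on gyoza plate — total rises to 535 (70 min).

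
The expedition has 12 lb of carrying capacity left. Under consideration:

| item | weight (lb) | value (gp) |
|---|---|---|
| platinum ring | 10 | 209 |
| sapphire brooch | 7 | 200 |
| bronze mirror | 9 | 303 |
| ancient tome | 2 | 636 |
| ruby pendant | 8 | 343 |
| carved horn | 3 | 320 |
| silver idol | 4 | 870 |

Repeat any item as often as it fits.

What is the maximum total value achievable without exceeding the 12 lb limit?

3816

The ratio ordering already packs tightly: 6×ancient tome, 12 lb, 3816.
Every other selection either busts 12 lb or fails to beat 3816.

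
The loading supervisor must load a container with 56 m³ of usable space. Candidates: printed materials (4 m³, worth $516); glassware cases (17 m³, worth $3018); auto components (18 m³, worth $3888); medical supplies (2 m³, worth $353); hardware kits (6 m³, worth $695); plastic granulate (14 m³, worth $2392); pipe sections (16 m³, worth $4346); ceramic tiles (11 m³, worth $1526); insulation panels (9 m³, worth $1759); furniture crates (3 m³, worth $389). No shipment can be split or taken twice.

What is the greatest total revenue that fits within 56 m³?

11994

Greedy by ratio would take auto components + medical supplies + pipe sections + ceramic tiles + insulation panels: 56 m³ used, total 11872.
Dropping ceramic tiles and insulation panels frees 20 m³; slotting in glassware cases + furniture crates (20 m³) lifts the total to 11994 at 56 m³.
Nothing else within 56 m³ beats 11994.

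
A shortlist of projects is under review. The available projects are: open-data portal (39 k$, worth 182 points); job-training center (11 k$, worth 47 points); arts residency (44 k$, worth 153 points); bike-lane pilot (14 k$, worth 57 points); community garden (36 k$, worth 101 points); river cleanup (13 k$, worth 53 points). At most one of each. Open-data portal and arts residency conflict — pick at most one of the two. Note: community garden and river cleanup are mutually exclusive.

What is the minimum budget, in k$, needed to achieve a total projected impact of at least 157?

38

Need the lightest bundle worth ≥ 157.
job-training center + bike-lane pilot + river cleanup reaches 157 using 38 k$.
No combination under 38 k$ hits 157.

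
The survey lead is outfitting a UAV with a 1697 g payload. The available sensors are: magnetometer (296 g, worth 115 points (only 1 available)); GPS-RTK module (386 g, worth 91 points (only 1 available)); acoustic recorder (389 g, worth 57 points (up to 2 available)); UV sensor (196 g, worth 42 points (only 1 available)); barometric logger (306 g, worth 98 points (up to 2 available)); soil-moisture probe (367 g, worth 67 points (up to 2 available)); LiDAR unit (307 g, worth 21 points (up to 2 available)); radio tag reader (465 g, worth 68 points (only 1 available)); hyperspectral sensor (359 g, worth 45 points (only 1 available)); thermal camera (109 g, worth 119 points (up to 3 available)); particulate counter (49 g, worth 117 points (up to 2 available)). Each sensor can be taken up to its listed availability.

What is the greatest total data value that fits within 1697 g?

A density-first pass picks magnetometer + UV sensor + 2×barometric logger + 3×thermal camera + 2×particulate counter — 944 at 1529 g.
Dropping UV sensor frees 196 g; slotting in hyperspectral sensor (359 g) lifts the total to 947 at 1692 g.
No other feasible combination exceeds 947.

947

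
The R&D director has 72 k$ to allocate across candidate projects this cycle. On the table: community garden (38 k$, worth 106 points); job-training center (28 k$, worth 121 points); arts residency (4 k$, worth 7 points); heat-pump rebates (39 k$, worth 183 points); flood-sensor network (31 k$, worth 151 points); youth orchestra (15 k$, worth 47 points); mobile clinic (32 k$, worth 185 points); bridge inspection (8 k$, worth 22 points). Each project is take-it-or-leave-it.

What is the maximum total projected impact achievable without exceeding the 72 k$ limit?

368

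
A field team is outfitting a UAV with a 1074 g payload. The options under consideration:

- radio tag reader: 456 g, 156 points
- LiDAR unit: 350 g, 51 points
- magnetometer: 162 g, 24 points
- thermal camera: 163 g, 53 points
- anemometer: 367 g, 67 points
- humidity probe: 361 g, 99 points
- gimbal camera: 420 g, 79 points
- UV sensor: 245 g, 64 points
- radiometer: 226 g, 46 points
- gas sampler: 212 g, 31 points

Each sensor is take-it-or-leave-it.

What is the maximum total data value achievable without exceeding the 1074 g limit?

Greedy by ratio would take radio tag reader + thermal camera + humidity probe: 980 g used, total 308.
Dropping thermal camera frees 163 g; slotting in UV sensor (245 g) lifts the total to 319 at 1062 g.

319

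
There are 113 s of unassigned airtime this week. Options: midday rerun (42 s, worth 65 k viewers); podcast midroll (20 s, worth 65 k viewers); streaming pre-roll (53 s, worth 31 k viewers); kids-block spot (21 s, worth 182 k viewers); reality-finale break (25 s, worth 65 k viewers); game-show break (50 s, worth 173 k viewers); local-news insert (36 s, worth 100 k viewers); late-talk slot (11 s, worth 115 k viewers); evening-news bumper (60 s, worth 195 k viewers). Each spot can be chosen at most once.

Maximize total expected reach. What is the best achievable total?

557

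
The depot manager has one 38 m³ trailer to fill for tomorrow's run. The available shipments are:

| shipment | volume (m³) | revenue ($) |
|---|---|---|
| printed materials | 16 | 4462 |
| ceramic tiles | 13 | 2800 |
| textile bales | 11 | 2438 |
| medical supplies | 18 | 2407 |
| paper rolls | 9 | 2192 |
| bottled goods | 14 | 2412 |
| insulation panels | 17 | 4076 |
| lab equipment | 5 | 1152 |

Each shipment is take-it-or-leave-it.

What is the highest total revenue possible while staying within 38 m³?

9690

A density-first pass picks printed materials + paper rolls + lab equipment — 7806 at 30 m³.
Replace paper rolls with insulation panels: the trade gains 1884 net, giving 9690 at 38 m³.
The closest alternative, printed materials + ceramic tiles + paper rolls, reaches only 9454.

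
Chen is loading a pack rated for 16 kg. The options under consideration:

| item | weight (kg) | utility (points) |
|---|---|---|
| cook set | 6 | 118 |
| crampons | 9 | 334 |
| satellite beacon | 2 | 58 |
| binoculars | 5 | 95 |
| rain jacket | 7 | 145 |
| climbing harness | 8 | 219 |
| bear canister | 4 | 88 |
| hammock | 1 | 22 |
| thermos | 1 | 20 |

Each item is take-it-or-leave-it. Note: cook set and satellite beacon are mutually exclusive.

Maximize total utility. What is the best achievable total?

Crampons + satellite beacon + bear canister + hammock uses 16 of the 16 kg and totals 502.

502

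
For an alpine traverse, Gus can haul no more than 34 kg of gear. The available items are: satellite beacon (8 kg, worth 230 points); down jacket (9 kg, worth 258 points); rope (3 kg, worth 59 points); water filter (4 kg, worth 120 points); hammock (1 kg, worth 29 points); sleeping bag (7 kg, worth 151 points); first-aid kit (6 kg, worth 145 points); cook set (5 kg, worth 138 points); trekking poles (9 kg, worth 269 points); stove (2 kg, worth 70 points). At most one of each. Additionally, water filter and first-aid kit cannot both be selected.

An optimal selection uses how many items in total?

6

Optimal total is 994.
One optimal bundle: satellite beacon + down jacket + hammock + cook set + trekking poles + stove (34 kg).
Any selection reaching 994 contains exactly 6 items.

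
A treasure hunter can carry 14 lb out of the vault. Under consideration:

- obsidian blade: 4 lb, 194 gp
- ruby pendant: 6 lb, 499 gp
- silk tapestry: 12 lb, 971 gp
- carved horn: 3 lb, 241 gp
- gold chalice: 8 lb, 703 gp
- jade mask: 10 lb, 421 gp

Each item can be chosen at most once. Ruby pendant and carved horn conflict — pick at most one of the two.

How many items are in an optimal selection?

2

Optimal total is 1202.
ruby pendant + gold chalice hits 1202 at 14 lb.
All optima have 2 items.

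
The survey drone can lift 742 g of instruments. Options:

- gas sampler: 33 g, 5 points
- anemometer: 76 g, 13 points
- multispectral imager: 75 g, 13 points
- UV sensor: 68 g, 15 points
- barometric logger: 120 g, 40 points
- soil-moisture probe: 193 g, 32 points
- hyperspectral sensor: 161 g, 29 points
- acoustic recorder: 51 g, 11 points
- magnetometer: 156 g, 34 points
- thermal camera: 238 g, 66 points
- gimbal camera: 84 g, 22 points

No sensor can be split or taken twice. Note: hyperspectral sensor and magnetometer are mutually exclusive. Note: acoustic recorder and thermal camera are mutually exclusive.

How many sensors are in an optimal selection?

6

The maximum data value within 742 g is 190.
anemometer + UV sensor + barometric logger + magnetometer + thermal camera + gimbal camera hits 190 at 742 g.
Any selection reaching 190 contains exactly 6 sensors.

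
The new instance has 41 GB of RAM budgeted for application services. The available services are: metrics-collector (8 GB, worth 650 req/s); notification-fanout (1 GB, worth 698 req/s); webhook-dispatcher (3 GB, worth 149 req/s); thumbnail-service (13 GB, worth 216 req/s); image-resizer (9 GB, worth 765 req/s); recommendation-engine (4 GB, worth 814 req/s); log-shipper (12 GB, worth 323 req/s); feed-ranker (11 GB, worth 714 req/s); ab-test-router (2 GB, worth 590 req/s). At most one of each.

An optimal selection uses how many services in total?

Best achievable throughput is 4380.
For example metrics-collector + notification-fanout + webhook-dispatcher + image-resizer + recommendation-engine + feed-ranker + ab-test-router achieves it, using 38 GB.
All optima have 7 services.

7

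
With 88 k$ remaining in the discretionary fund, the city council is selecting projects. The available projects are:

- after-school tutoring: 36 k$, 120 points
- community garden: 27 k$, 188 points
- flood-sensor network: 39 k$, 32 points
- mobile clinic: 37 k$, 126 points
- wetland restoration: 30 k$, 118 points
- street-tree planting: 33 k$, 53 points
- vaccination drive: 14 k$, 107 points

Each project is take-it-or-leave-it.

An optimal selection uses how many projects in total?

Optimal total is 421.
One optimal bundle: community garden + mobile clinic + vaccination drive (78 k$).
Every optimal selection uses 3 projects.

3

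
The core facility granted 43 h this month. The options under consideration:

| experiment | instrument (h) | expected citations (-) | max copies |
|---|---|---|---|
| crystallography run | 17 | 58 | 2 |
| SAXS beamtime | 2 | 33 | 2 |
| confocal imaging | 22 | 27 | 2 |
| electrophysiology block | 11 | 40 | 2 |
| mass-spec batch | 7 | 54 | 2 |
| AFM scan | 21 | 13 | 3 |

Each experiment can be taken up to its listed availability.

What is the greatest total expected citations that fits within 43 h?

254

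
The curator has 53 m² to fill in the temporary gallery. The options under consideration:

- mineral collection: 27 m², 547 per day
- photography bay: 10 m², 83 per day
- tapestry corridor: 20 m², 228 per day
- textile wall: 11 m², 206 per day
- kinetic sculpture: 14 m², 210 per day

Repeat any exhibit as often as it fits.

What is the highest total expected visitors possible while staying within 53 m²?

Density check — mineral collection 20.26, textile wall 18.73, kinetic sculpture 15.00, tapestry corridor 11.40 are the best per m².
Filling by ratio: mineral collection + 2×textile wall for 959, with 4 m² left unused.
Replace textile wall with kinetic sculpture: the trade gains 4 net, giving 963 at 52 m².
That's the maximum — no swap from here does better than 963.

963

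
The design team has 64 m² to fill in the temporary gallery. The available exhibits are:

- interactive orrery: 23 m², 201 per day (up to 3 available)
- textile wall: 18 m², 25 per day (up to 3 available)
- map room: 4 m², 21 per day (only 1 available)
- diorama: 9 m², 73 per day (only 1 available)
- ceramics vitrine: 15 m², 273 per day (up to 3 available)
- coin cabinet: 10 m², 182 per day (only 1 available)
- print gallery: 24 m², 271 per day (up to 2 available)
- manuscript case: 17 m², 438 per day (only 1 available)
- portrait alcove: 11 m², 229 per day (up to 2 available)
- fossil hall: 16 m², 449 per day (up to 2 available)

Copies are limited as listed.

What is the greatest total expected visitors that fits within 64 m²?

1609

Ranking by ratio (expected visitors/m²): fossil hall 28.06, manuscript case 25.76, portrait alcove 20.82.
A density-first pass picks map room + manuscript case + portrait alcove + 2×fossil hall — 1586 at 64 m².
Dropping map room and portrait alcove frees 15 m²; slotting in ceramics vitrine (15 m²) lifts the total to 1609 at 64 m².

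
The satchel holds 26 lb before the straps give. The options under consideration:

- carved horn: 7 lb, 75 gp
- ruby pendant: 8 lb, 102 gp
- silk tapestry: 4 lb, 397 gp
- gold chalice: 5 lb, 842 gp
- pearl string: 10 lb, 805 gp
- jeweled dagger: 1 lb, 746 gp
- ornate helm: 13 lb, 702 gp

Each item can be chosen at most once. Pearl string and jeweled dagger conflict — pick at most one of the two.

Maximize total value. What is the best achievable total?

Best packing: silk tapestry + gold chalice + jeweled dagger + ornate helm — 23 lb, 2687 total.

2687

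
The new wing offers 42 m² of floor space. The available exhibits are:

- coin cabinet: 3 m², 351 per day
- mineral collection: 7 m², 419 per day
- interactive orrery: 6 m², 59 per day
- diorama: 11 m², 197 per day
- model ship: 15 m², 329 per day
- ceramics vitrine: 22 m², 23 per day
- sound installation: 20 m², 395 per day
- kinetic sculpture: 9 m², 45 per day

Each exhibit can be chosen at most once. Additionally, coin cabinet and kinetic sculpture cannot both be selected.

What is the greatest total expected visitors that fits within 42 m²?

Density check — coin cabinet 117.00, mineral collection 59.86, model ship 21.93 are the best per m².
A density-first pass picks coin cabinet + mineral collection + interactive orrery + diorama + model ship — 1355 at 42 m².
The 21 m² tied up in interactive orrery and model ship is better spent on sound installation — total rises to 1362 (41 m²).

1362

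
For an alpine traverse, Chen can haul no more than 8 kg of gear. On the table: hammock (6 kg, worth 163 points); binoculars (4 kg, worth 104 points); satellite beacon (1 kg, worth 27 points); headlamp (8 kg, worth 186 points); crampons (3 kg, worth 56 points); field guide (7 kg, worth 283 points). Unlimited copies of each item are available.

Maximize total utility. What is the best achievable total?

Taking satellite beacon + field guide: 8 kg used, 310 in utility.

310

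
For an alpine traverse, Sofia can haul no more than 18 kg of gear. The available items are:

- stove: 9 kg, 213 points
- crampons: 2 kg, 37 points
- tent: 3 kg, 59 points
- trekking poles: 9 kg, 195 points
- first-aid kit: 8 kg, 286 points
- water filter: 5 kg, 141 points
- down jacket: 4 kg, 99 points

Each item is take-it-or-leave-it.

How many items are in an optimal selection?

3

Best achievable utility is 526.
first-aid kit + water filter + down jacket hits 526 at 17 kg.
All optima have 3 items.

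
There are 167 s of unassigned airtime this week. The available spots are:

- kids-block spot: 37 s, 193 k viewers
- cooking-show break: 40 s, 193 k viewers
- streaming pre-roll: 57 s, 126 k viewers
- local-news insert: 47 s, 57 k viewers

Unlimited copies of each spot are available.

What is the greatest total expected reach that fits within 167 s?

772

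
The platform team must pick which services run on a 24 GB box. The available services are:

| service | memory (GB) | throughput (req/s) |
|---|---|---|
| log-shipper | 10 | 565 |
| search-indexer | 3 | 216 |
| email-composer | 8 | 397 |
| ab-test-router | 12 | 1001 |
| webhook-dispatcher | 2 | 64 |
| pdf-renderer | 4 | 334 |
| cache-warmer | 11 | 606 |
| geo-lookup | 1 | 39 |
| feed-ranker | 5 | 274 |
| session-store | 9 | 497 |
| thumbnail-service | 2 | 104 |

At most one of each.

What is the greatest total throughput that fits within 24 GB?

Ranking by ratio (throughput/GB): pdf-renderer 83.50, ab-test-router 83.42, search-indexer 72.00.
The ratio ordering already packs tightly: search-indexer + ab-test-router + pdf-renderer + feed-ranker, 24 GB, 1825.

1825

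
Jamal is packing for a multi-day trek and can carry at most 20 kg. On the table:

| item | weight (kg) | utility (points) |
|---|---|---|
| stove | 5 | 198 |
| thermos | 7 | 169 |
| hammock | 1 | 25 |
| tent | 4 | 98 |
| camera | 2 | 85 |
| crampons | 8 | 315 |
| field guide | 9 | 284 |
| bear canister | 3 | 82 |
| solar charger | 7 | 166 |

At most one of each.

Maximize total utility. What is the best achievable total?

721

Greedy by ratio would take stove + hammock + camera + crampons + bear canister: 19 kg used, total 705.
The 3 kg tied up in bear canister is better spent on tent — total rises to 721 (20 kg).
Nothing else within 20 kg beats 721.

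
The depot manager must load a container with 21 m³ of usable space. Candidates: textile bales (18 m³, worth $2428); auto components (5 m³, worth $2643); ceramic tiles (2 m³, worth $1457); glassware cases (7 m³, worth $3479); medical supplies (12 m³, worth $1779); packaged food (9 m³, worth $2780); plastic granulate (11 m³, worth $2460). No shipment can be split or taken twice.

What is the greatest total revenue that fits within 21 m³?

Ranking by ratio (revenue/m³): ceramic tiles 728.50, auto components 528.60, glassware cases 497.00, packaged food 308.89.
Greedy by ratio would take auto components + ceramic tiles + glassware cases: 14 m³ used, total 7579.
The 2 m³ tied up in ceramic tiles is better spent on packaged food — total rises to 8902 (21 m³).
No other feasible combination exceeds 8902.

8902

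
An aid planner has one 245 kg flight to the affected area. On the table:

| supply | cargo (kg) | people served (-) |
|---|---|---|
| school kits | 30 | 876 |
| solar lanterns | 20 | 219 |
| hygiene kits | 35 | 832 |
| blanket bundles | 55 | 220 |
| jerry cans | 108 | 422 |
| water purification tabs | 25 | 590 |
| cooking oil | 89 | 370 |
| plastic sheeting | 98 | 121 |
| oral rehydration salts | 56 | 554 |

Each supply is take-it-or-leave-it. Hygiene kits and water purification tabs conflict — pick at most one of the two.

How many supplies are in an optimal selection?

5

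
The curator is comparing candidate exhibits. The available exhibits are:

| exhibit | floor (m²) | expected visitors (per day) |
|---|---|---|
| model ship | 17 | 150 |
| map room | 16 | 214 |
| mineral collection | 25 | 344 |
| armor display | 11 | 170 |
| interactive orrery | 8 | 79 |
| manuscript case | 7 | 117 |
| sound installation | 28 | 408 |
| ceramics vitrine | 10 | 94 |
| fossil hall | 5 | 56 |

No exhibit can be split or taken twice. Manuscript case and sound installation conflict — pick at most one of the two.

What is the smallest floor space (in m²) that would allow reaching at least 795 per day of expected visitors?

Need the lightest bundle worth ≥ 795.
mineral collection + sound installation + fossil hall reaches 808 using 58 m².
No combination under 58 m² hits 795.

58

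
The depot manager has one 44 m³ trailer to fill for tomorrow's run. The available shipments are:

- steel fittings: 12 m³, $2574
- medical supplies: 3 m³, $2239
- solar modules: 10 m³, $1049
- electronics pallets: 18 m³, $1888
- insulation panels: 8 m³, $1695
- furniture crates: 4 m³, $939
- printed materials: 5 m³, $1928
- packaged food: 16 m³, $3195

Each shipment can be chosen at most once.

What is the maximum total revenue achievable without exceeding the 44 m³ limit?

11631

A density-first pass picks steel fittings + medical supplies + solar modules + insulation panels + furniture crates + printed materials — 10424 at 42 m³.
Dropping solar modules and furniture crates frees 14 m³; slotting in packaged food (16 m³) lifts the total to 11631 at 44 m³.
An exhaustive check of the 256 subsets confirms 11631.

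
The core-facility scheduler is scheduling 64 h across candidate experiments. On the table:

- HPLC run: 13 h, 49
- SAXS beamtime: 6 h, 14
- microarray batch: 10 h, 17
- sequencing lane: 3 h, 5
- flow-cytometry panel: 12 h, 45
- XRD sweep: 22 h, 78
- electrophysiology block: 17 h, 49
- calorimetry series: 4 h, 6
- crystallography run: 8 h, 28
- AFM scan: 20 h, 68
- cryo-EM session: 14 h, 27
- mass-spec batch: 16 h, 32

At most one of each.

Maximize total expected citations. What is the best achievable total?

223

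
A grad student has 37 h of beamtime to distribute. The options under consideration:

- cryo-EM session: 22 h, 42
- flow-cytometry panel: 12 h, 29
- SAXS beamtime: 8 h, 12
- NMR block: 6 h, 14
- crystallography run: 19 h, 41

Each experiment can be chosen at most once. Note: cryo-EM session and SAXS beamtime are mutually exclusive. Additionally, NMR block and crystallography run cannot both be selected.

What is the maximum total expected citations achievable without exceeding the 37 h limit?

Taking cryo-EM session + flow-cytometry panel: 34 h used, 71 in expected citations.
Every other selection either busts 37 h or breaks a pairing rule or fails to beat 71.

71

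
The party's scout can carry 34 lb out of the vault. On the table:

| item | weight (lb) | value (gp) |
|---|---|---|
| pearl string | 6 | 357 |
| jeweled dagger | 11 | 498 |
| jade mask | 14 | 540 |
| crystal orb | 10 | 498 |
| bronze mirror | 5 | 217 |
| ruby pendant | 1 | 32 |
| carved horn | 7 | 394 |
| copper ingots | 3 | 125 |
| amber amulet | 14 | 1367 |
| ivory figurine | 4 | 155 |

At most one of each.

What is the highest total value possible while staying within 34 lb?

Taking the top-ratio items first gives pearl string + bronze mirror + ruby pendant + carved horn + amber amulet for 2367 (33 lb).
The 6 lb tied up in bronze mirror and ruby pendant is better spent on copper ingots + ivory figurine — total rises to 2398 (34 lb).
Runner-up crystal orb + carved horn + copper ingots + amber amulet tops out at 2384.

2398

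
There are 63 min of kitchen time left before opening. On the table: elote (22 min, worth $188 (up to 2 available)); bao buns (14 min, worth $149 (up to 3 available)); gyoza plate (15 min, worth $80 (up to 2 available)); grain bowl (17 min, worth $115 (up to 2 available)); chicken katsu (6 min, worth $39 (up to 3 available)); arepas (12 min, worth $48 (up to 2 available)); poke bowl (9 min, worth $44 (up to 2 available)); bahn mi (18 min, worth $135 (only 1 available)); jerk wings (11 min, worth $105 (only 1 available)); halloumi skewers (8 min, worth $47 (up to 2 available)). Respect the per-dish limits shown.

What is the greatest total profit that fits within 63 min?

599

Density check — bao buns 10.64, jerk wings 9.55, elote 8.55, bahn mi 7.50 are the best per min.
Greedy by ratio would take 3×bao buns + chicken katsu + jerk wings: 59 min used, total 591.
Dropping chicken katsu frees 6 min; slotting in halloumi skewers (8 min) lifts the total to 599 at 61 min.
That's the maximum — no swap from here does better than 599.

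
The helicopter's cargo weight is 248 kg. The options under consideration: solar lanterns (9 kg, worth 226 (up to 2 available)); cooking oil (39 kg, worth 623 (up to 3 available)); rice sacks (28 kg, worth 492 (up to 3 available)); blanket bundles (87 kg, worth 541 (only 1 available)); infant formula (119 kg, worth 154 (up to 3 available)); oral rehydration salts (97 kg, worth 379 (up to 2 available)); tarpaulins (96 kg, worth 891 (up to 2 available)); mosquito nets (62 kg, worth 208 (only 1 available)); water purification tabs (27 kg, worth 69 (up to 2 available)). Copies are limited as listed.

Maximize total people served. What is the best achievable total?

By people served per kg: solar lanterns 25.11, rice sacks 17.57, cooking oil 15.97, tarpaulins 9.28 lead.
Taking 2×solar lanterns + 3×cooking oil + 3×rice sacks + water purification tabs: 246 kg used, 3866 in people served.
No other feasible combination exceeds 3866.

3866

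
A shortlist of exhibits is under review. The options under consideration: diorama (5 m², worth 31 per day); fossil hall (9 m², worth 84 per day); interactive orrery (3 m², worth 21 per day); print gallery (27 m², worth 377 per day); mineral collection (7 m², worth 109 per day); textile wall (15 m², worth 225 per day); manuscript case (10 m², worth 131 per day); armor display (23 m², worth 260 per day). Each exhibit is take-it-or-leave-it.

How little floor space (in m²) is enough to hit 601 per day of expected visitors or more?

42

Need the lightest bundle worth ≥ 601.
print gallery + textile wall reaches 602 using 42 m².
No combination under 42 m² hits 601.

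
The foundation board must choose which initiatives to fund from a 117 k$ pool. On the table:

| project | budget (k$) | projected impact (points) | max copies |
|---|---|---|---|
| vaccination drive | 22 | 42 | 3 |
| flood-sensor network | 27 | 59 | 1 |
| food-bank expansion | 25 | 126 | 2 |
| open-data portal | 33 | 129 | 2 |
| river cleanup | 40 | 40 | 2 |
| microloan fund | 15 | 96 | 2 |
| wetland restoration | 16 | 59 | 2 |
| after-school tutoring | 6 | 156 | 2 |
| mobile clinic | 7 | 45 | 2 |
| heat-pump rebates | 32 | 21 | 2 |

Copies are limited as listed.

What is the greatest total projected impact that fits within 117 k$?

860

Taking the top-ratio projects first gives 2×food-bank expansion + 2×microloan fund + 2×after-school tutoring + 2×mobile clinic for 846 (106 k$).
Dropping mobile clinic frees 7 k$; slotting in wetland restoration (16 k$) lifts the total to 860 at 115 k$.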